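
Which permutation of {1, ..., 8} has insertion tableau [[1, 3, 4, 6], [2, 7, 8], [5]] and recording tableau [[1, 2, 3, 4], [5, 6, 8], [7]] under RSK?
2 5 7 8 3 4 1 6

Reverse the RSK construction: for i from n down to 1, find the cell of Q containing i, remove the entry at that cell from P, and reverse-bump it up through P; the value ejected from row 1 is w(i).

Step i=8: Q has 8 at row 2, column 3; remove 8 from row 2 of P and reverse-bump: 8 enters row 1 and ejects 6. So w(8) = 6. P is now [[1, 3, 4, 8], [2, 7], [5]].
Step i=7: Q has 7 at row 3, column 1; remove 5 from row 3 of P and reverse-bump: 5 enters row 2 and ejects 2; 2 enters row 1 and ejects 1. So w(7) = 1. P is now [[2, 3, 4, 8], [5, 7]].
Step i=6: Q has 6 at row 2, column 2; remove 7 from row 2 of P and reverse-bump: 7 enters row 1 and ejects 4. So w(6) = 4. P is now [[2, 3, 7, 8], [5]].
Step i=5: Q has 5 at row 2, column 1; remove 5 from row 2 of P and reverse-bump: 5 enters row 1 and ejects 3. So w(5) = 3. P is now [[2, 5, 7, 8]].
Step i=4: Q has 4 at row 1, column 4; remove that cell from P, ejecting 8. So w(4) = 8. P is now [[2, 5, 7]].
Step i=3: Q has 3 at row 1, column 3; remove that cell from P, ejecting 7. So w(3) = 7. P is now [[2, 5]].
Step i=2: Q has 2 at row 1, column 2; remove that cell from P, ejecting 5. So w(2) = 5. P is now [[2]].
Step i=1: Q has 1 at row 1, column 1; remove that cell from P, ejecting 2. So w(1) = 2. P is now [].

So w = 2 5 7 8 3 4 1 6.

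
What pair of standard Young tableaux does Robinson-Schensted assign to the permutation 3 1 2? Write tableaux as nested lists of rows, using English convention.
Insert each entry of the permutation into P by Schensted row insertion, recording in Q the position of each new cell.

Insert 3: appended to row 1. P = [[3]].
Insert 1: 1 bumps 3 from row 1; 3 starts row 2. P = [[1], [3]].
Insert 2: appended to row 1. P = [[1, 2], [3]].

So P = [[1, 2], [3]], Q = [[1, 3], [2]].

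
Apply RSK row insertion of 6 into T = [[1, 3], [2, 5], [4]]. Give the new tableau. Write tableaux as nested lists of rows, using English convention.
6 is larger than every entry of row 1, so it is appended to row 1. The new tableau is [[1, 3, 6], [2, 5], [4]].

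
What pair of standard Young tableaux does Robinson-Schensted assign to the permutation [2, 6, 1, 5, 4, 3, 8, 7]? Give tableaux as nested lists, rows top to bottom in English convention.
Insert each entry of the permutation into P by Schensted row insertion, recording in Q the position of each new cell.

Insert 2: appended to row 1. P = [[2]].
Insert 6: appended to row 1. P = [[2, 6]].
Insert 1: 1 bumps 2 from row 1; 2 starts row 2. P = [[1, 6], [2]].
Insert 5: 5 bumps 6 from row 1; 6 appends to row 2. P = [[1, 5], [2, 6]].
Insert 4: 4 bumps 5 from row 1; 5 bumps 6 from row 2; 6 starts row 3. P = [[1, 4], [2, 5], [6]].
Insert 3: 3 bumps 4 from row 1; 4 bumps 5 from row 2; 5 bumps 6 from row 3; 6 starts row 4. P = [[1, 3], [2, 4], [5], [6]].
Insert 8: appended to row 1. P = [[1, 3, 8], [2, 4], [5], [6]].
Insert 7: 7 bumps 8 from row 1; 8 appends to row 2. P = [[1, 3, 7], [2, 4, 8], [5], [6]].

So P = [[1, 3, 7], [2, 4, 8], [5], [6]], Q = [[1, 2, 7], [3, 4, 8], [5], [6]].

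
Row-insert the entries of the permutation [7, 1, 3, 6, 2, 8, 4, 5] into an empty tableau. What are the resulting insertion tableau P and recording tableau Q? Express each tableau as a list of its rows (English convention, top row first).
Insert each entry of the permutation into P by Schensted row insertion, recording in Q the position of each new cell.

Insert 7: appended to row 1. P = [[7]].
Insert 1: 1 bumps 7 from row 1; 7 starts row 2. P = [[1], [7]].
Insert 3: appended to row 1. P = [[1, 3], [7]].
Insert 6: appended to row 1. P = [[1, 3, 6], [7]].
Insert 2: 2 bumps 3 from row 1; 3 bumps 7 from row 2; 7 starts row 3. P = [[1, 2, 6], [3], [7]].
Insert 8: appended to row 1. P = [[1, 2, 6, 8], [3], [7]].
Insert 4: 4 bumps 6 from row 1; 6 appends to row 2. P = [[1, 2, 4, 8], [3, 6], [7]].
Insert 5: 5 bumps 8 from row 1; 8 appends to row 2. P = [[1, 2, 4, 5], [3, 6, 8], [7]].

So P = [[1, 2, 4, 5], [3, 6, 8], [7]], Q = [[1, 3, 4, 6], [2, 7, 8], [5]].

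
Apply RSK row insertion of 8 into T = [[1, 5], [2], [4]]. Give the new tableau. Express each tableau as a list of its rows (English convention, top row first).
[[1, 5, 8], [2], [4]]

8 is larger than every entry of row 1, so it is appended to row 1. The new tableau is [[1, 5, 8], [2], [4]].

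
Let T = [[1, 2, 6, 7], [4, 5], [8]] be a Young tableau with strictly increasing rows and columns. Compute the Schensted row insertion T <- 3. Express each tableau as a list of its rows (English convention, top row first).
In row 1, 3 replaces 6 (the leftmost entry greater than 3); 6 is bumped to row 2. 6 is appended to row 2. The new tableau is [[1, 2, 3, 7], [4, 5, 6], [8]].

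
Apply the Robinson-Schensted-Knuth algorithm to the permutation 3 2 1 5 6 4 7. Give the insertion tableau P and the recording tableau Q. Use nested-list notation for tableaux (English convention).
P = [[1, 4, 6, 7], [2, 5], [3]], Q = [[1, 4, 5, 7], [2, 6], [3]]

Insert each entry of the permutation into P by Schensted row insertion, recording in Q the position of each new cell.

Insert 3: appended to row 1. P = [[3]].
Insert 2: 2 bumps 3 from row 1; 3 starts row 2. P = [[2], [3]].
Insert 1: 1 bumps 2 from row 1; 2 bumps 3 from row 2; 3 starts row 3. P = [[1], [2], [3]].
Insert 5: appended to row 1. P = [[1, 5], [2], [3]].
Insert 6: appended to row 1. P = [[1, 5, 6], [2], [3]].
Insert 4: 4 bumps 5 from row 1; 5 appends to row 2. P = [[1, 4, 6], [2, 5], [3]].
Insert 7: appended to row 1. P = [[1, 4, 6, 7], [2, 5], [3]].

So P = [[1, 4, 6, 7], [2, 5], [3]], Q = [[1, 4, 5, 7], [2, 6], [3]].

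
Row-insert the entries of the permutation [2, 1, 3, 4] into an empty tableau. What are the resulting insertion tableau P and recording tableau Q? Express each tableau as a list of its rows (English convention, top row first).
P = [[1, 3, 4], [2]], Q = [[1, 3, 4], [2]]

Insert each entry of the permutation into P by Schensted row insertion, recording in Q the position of each new cell.

Insert 2: appended to row 1. P = [[2]].
Insert 1: 1 bumps 2 from row 1; 2 starts row 2. P = [[1], [2]].
Insert 3: appended to row 1. P = [[1, 3], [2]].
Insert 4: appended to row 1. P = [[1, 3, 4], [2]].

So P = [[1, 3, 4], [2]], Q = [[1, 3, 4], [2]].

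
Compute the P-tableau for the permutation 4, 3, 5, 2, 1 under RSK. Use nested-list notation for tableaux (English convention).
After inserting 4: P = [[4]].
After inserting 3: P = [[3], [4]].
After inserting 5: P = [[3, 5], [4]].
After inserting 2: P = [[2, 5], [3], [4]].
After inserting 1: P = [[1, 5], [2], [3], [4]].

So P = [[1, 5], [2], [3], [4]].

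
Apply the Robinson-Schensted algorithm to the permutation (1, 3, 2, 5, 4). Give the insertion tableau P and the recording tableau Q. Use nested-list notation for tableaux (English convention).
Insert each entry of the permutation into P by Schensted row insertion, recording in Q the position of each new cell.

After inserting 1: P = [[1]].
After inserting 3: P = [[1, 3]].
After inserting 2: P = [[1, 2], [3]].
After inserting 5: P = [[1, 2, 5], [3]].
After inserting 4: P = [[1, 2, 4], [3, 5]].

So P = [[1, 2, 4], [3, 5]], Q = [[1, 2, 4], [3, 5]].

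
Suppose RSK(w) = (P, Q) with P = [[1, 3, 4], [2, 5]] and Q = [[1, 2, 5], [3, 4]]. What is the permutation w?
Reverse the RSK construction: for i from n down to 1, find the cell of Q containing i, remove the entry at that cell from P, and reverse-bump it up through P; the value ejected from row 1 is w(i).

Step i=5: Q has 5 at row 1, column 3; remove that cell from P, ejecting 4. So w(5) = 4. P is now [[1, 3], [2, 5]].
Step i=4: Q has 4 at row 2, column 2; remove 5 from row 2 of P and reverse-bump: 5 enters row 1 and ejects 3. So w(4) = 3. P is now [[1, 5], [2]].
Step i=3: Q has 3 at row 2, column 1; remove 2 from row 2 of P and reverse-bump: 2 enters row 1 and ejects 1. So w(3) = 1. P is now [[2, 5]].
Step i=2: Q has 2 at row 1, column 2; remove that cell from P, ejecting 5. So w(2) = 5. P is now [[2]].
Step i=1: Q has 1 at row 1, column 1; remove that cell from P, ejecting 2. So w(1) = 2. P is now [].

So w = 2 5 1 3 4.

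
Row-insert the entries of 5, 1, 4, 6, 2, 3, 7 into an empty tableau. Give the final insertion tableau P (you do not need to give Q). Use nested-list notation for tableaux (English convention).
P = [[1, 2, 3, 7], [4, 6], [5]]

Insert 5: appended to row 1. P = [[5]].
Insert 1: 1 bumps 5 from row 1; 5 starts row 2. P = [[1], [5]].
Insert 4: appended to row 1. P = [[1, 4], [5]].
Insert 6: appended to row 1. P = [[1, 4, 6], [5]].
Insert 2: 2 bumps 4 from row 1; 4 bumps 5 from row 2; 5 starts row 3. P = [[1, 2, 6], [4], [5]].
Insert 3: 3 bumps 6 from row 1; 6 appends to row 2. P = [[1, 2, 3], [4, 6], [5]].
Insert 7: appended to row 1. P = [[1, 2, 3, 7], [4, 6], [5]].

So P = [[1, 2, 3, 7], [4, 6], [5]].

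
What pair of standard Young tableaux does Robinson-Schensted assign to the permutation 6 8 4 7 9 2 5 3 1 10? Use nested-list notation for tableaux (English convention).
P = [[1, 3, 9, 10], [2, 5], [4, 7], [6], [8]], Q = [[1, 2, 5, 10], [3, 4], [6, 7], [8], [9]]

Insert each entry of the permutation into P by Schensted row insertion, recording in Q the position of each new cell.

Insert 6: appended to row 1. P = [[6]], Q = [[1]].
Insert 8: appended to row 1. P = [[6, 8]], Q = [[1, 2]].
Insert 4: 4 bumps 6 from row 1; 6 starts row 2. P = [[4, 8], [6]], Q = [[1, 2], [3]].
Insert 7: 7 bumps 8 from row 1; 8 appends to row 2. P = [[4, 7], [6, 8]], Q = [[1, 2], [3, 4]].
Insert 9: appended to row 1. P = [[4, 7, 9], [6, 8]], Q = [[1, 2, 5], [3, 4]].
Insert 2: 2 bumps 4 from row 1; 4 bumps 6 from row 2; 6 starts row 3. P = [[2, 7, 9], [4, 8], [6]], Q = [[1, 2, 5], [3, 4], [6]].
Insert 5: 5 bumps 7 from row 1; 7 bumps 8 from row 2; 8 appends to row 3. P = [[2, 5, 9], [4, 7], [6, 8]], Q = [[1, 2, 5], [3, 4], [6, 7]].
Insert 3: 3 bumps 5 from row 1; 5 bumps 7 from row 2; 7 bumps 8 from row 3; 8 starts row 4. P = [[2, 3, 9], [4, 5], [6, 7], [8]], Q = [[1, 2, 5], [3, 4], [6, 7], [8]].
Insert 1: 1 bumps 2 from row 1; 2 bumps 4 from row 2; 4 bumps 6 from row 3; 6 bumps 8 from row 4; 8 starts row 5. P = [[1, 3, 9], [2, 5], [4, 7], [6], [8]], Q = [[1, 2, 5], [3, 4], [6, 7], [8], [9]].
Insert 10: appended to row 1. P = [[1, 3, 9, 10], [2, 5], [4, 7], [6], [8]], Q = [[1, 2, 5, 10], [3, 4], [6, 7], [8], [9]].

So P = [[1, 3, 9, 10], [2, 5], [4, 7], [6], [8]], Q = [[1, 2, 5, 10], [3, 4], [6, 7], [8], [9]].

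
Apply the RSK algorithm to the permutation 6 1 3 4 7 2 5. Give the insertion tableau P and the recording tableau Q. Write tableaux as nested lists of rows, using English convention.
Insert each entry of the permutation into P by Schensted row insertion, recording in Q the position of each new cell.

Insert 6: appended to row 1. P = [[6]], Q = [[1]].
Insert 1: 1 bumps 6 from row 1; 6 starts row 2. P = [[1], [6]], Q = [[1], [2]].
Insert 3: appended to row 1. P = [[1, 3], [6]], Q = [[1, 3], [2]].
Insert 4: appended to row 1. P = [[1, 3, 4], [6]], Q = [[1, 3, 4], [2]].
Insert 7: appended to row 1. P = [[1, 3, 4, 7], [6]], Q = [[1, 3, 4, 5], [2]].
Insert 2: 2 bumps 3 from row 1; 3 bumps 6 from row 2; 6 starts row 3. P = [[1, 2, 4, 7], [3], [6]], Q = [[1, 3, 4, 5], [2], [6]].
Insert 5: 5 bumps 7 from row 1; 7 appends to row 2. P = [[1, 2, 4, 5], [3, 7], [6]], Q = [[1, 3, 4, 5], [2, 7], [6]].

So P = [[1, 2, 4, 5], [3, 7], [6]], Q = [[1, 3, 4, 5], [2, 7], [6]].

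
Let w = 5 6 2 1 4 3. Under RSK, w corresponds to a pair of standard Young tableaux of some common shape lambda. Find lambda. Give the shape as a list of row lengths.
Row-insert each entry into an empty tableau.

After inserting 5: P = [[5]].
After inserting 6: P = [[5, 6]].
After inserting 2: P = [[2, 6], [5]].
After inserting 1: P = [[1, 6], [2], [5]].
After inserting 4: P = [[1, 4], [2, 6], [5]].
After inserting 3: P = [[1, 3], [2, 4], [5, 6]].

The final insertion tableau P = [[1, 3], [2, 4], [5, 6]] has shape [2, 2, 2].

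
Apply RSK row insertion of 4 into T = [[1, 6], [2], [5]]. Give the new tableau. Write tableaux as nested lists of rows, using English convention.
In row 1, 4 replaces 6 (the leftmost entry greater than 4); 6 is bumped to row 2. 6 is appended to row 2. The new tableau is [[1, 4], [2, 6], [5]].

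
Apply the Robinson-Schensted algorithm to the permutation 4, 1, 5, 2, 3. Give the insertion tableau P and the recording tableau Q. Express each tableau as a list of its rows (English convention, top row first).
P = [[1, 2, 3], [4, 5]], Q = [[1, 3, 5], [2, 4]]

Insert each entry of the permutation into P by Schensted row insertion, recording in Q the position of each new cell.

Insert 4: appended to row 1. P = [[4]].
Insert 1: 1 bumps 4 from row 1; 4 starts row 2. P = [[1], [4]].
Insert 5: appended to row 1. P = [[1, 5], [4]].
Insert 2: 2 bumps 5 from row 1; 5 appends to row 2. P = [[1, 2], [4, 5]].
Insert 3: appended to row 1. P = [[1, 2, 3], [4, 5]].

So P = [[1, 2, 3], [4, 5]], Q = [[1, 3, 5], [2, 4]].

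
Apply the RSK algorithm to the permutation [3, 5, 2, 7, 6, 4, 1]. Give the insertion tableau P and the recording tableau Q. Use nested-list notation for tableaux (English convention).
P = [[1, 4, 6], [2, 5], [3], [7]], Q = [[1, 2, 4], [3, 5], [6], [7]]

Insert each entry of the permutation into P by Schensted row insertion, recording in Q the position of each new cell.

After inserting 3: P = [[3]].
After inserting 5: P = [[3, 5]].
After inserting 2: P = [[2, 5], [3]].
After inserting 7: P = [[2, 5, 7], [3]].
After inserting 6: P = [[2, 5, 6], [3, 7]].
After inserting 4: P = [[2, 4, 6], [3, 5], [7]].
After inserting 1: P = [[1, 4, 6], [2, 5], [3], [7]].

So P = [[1, 4, 6], [2, 5], [3], [7]], Q = [[1, 2, 4], [3, 5], [6], [7]].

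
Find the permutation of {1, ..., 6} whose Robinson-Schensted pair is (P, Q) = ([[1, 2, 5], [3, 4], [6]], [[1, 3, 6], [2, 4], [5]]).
Reverse RSK: for i = n, n-1, ..., 1, locate i in Q, remove the corresponding corner cell from P, and reverse-bump its entry up through P; the value ejected from row 1 is w(i).

So w = 3 1 6 4 2 5.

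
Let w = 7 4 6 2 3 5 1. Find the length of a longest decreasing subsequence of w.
4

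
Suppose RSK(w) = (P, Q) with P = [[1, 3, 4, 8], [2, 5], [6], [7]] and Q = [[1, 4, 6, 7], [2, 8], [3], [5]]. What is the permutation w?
7 6 2 3 1 5 8 4

Reverse the RSK construction: for i from n down to 1, find the cell of Q containing i, remove the entry at that cell from P, and reverse-bump it up through P; the value ejected from row 1 is w(i).

Step i=8: Q has 8 at row 2, column 2; remove 5 from row 2 of P and reverse-bump: 5 enters row 1 and ejects 4. So w(8) = 4. P is now [[1, 3, 5, 8], [2], [6], [7]].
Step i=7: Q has 7 at row 1, column 4; remove that cell from P, ejecting 8. So w(7) = 8. P is now [[1, 3, 5], [2], [6], [7]].
Step i=6: Q has 6 at row 1, column 3; remove that cell from P, ejecting 5. So w(6) = 5. P is now [[1, 3], [2], [6], [7]].
Step i=5: Q has 5 at row 4, column 1; remove 7 from row 4 of P and reverse-bump: 7 enters row 3 and ejects 6; 6 enters row 2 and ejects 2; 2 enters row 1 and ejects 1. So w(5) = 1. P is now [[2, 3], [6], [7]].
Step i=4: Q has 4 at row 1, column 2; remove that cell from P, ejecting 3. So w(4) = 3. P is now [[2], [6], [7]].
Step i=3: Q has 3 at row 3, column 1; remove 7 from row 3 of P and reverse-bump: 7 enters row 2 and ejects 6; 6 enters row 1 and ejects 2. So w(3) = 2. P is now [[6], [7]].
Step i=2: Q has 2 at row 2, column 1; remove 7 from row 2 of P and reverse-bump: 7 enters row 1 and ejects 6. So w(2) = 6. P is now [[7]].
Step i=1: Q has 1 at row 1, column 1; remove that cell from P, ejecting 7. So w(1) = 7. P is now [].

So w = 7 6 2 3 1 5 8 4.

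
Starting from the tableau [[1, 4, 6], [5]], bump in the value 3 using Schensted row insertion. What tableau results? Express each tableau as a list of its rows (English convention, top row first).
[[1, 3, 6], [4], [5]]

In row 1, 3 replaces 4 (the leftmost entry greater than 3); 4 is bumped to row 2. In row 2, 4 replaces 5 (the leftmost entry greater than 4); 5 is bumped to row 3. 5 starts a new row 3. The new tableau is [[1, 3, 6], [4], [5]].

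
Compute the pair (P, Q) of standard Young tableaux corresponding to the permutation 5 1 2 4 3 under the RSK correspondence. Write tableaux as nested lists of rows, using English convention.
P = [[1, 2, 3], [4], [5]], Q = [[1, 3, 4], [2], [5]]

Insert each entry of the permutation into P by Schensted row insertion, recording in Q the position of each new cell.

Insert 5: appended to row 1. P = [[5]].
Insert 1: 1 bumps 5 from row 1; 5 starts row 2. P = [[1], [5]].
Insert 2: appended to row 1. P = [[1, 2], [5]].
Insert 4: appended to row 1. P = [[1, 2, 4], [5]].
Insert 3: 3 bumps 4 from row 1; 4 bumps 5 from row 2; 5 starts row 3. P = [[1, 2, 3], [4], [5]].

So P = [[1, 2, 3], [4], [5]], Q = [[1, 3, 4], [2], [5]].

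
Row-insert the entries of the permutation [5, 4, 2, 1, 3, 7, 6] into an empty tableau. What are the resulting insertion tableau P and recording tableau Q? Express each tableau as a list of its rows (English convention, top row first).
P = [[1, 3, 6], [2, 7], [4], [5]], Q = [[1, 5, 6], [2, 7], [3], [4]]

Insert each entry of the permutation into P by Schensted row insertion, recording in Q the position of each new cell.

Insert 5: appended to row 1. P = [[5]], Q = [[1]].
Insert 4: 4 bumps 5 from row 1; 5 starts row 2. P = [[4], [5]], Q = [[1], [2]].
Insert 2: 2 bumps 4 from row 1; 4 bumps 5 from row 2; 5 starts row 3. P = [[2], [4], [5]], Q = [[1], [2], [3]].
Insert 1: 1 bumps 2 from row 1; 2 bumps 4 from row 2; 4 bumps 5 from row 3; 5 starts row 4. P = [[1], [2], [4], [5]], Q = [[1], [2], [3], [4]].
Insert 3: appended to row 1. P = [[1, 3], [2], [4], [5]], Q = [[1, 5], [2], [3], [4]].
Insert 7: appended to row 1. P = [[1, 3, 7], [2], [4], [5]], Q = [[1, 5, 6], [2], [3], [4]].
Insert 6: 6 bumps 7 from row 1; 7 appends to row 2. P = [[1, 3, 6], [2, 7], [4], [5]], Q = [[1, 5, 6], [2, 7], [3], [4]].

So P = [[1, 3, 6], [2, 7], [4], [5]], Q = [[1, 5, 6], [2, 7], [3], [4]].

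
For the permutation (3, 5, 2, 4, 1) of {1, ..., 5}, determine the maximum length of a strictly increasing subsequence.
2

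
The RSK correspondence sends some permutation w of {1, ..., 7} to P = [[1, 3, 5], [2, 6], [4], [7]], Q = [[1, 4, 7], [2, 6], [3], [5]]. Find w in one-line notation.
Reverse the RSK construction: for i from n down to 1, find the cell of Q containing i, remove the entry at that cell from P, and reverse-bump it up through P; the value ejected from row 1 is w(i).

Step i=7: Q has 7 at row 1, column 3; remove that cell from P, ejecting 5. So w(7) = 5. P is now [[1, 3], [2, 6], [4], [7]].
Step i=6: Q has 6 at row 2, column 2; remove 6 from row 2 of P and reverse-bump: 6 enters row 1 and ejects 3. So w(6) = 3. P is now [[1, 6], [2], [4], [7]].
Step i=5: Q has 5 at row 4, column 1; remove 7 from row 4 of P and reverse-bump: 7 enters row 3 and ejects 4; 4 enters row 2 and ejects 2; 2 enters row 1 and ejects 1. So w(5) = 1. P is now [[2, 6], [4], [7]].
Step i=4: Q has 4 at row 1, column 2; remove that cell from P, ejecting 6. So w(4) = 6. P is now [[2], [4], [7]].
Step i=3: Q has 3 at row 3, column 1; remove 7 from row 3 of P and reverse-bump: 7 enters row 2 and ejects 4; 4 enters row 1 and ejects 2. So w(3) = 2. P is now [[4], [7]].
Step i=2: Q has 2 at row 2, column 1; remove 7 from row 2 of P and reverse-bump: 7 enters row 1 and ejects 4. So w(2) = 4. P is now [[7]].
Step i=1: Q has 1 at row 1, column 1; remove that cell from P, ejecting 7. So w(1) = 7. P is now [].

So w = 7 4 2 6 1 3 5.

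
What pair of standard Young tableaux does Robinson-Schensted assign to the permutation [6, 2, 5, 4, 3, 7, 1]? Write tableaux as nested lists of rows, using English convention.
P = [[1, 3, 7], [2], [4], [5], [6]], Q = [[1, 3, 6], [2], [4], [5], [7]]

Insert each entry of the permutation into P by Schensted row insertion, recording in Q the position of each new cell.

Insert 6: appended to row 1. P = [[6]].
Insert 2: 2 bumps 6 from row 1; 6 starts row 2. P = [[2], [6]].
Insert 5: appended to row 1. P = [[2, 5], [6]].
Insert 4: 4 bumps 5 from row 1; 5 bumps 6 from row 2; 6 starts row 3. P = [[2, 4], [5], [6]].
Insert 3: 3 bumps 4 from row 1; 4 bumps 5 from row 2; 5 bumps 6 from row 3; 6 starts row 4. P = [[2, 3], [4], [5], [6]].
Insert 7: appended to row 1. P = [[2, 3, 7], [4], [5], [6]].
Insert 1: 1 bumps 2 from row 1; 2 bumps 4 from row 2; 4 bumps 5 from row 3; 5 bumps 6 from row 4; 6 starts row 5. P = [[1, 3, 7], [2], [4], [5], [6]].

So P = [[1, 3, 7], [2], [4], [5], [6]], Q = [[1, 3, 6], [2], [4], [5], [7]].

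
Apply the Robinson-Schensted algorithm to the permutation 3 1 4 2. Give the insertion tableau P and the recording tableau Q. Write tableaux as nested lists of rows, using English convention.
Insert each entry of the permutation into P by Schensted row insertion, recording in Q the position of each new cell.

Insert 3: appended to row 1. P = [[3]].
Insert 1: 1 bumps 3 from row 1; 3 starts row 2. P = [[1], [3]].
Insert 4: appended to row 1. P = [[1, 4], [3]].
Insert 2: 2 bumps 4 from row 1; 4 appends to row 2. P = [[1, 2], [3, 4]].

So P = [[1, 2], [3, 4]], Q = [[1, 3], [2, 4]].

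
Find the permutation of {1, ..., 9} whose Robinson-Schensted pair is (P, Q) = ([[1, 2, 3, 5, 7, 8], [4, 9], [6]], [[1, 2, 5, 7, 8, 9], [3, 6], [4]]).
1 6 4 2 9 3 5 7 8

Reverse the RSK construction: for i from n down to 1, find the cell of Q containing i, remove the entry at that cell from P, and reverse-bump it up through P; the value ejected from row 1 is w(i).

Step i=9: Q has 9 at row 1, column 6; remove that cell from P, ejecting 8. So w(9) = 8. P is now [[1, 2, 3, 5, 7], [4, 9], [6]].
Step i=8: Q has 8 at row 1, column 5; remove that cell from P, ejecting 7. So w(8) = 7. P is now [[1, 2, 3, 5], [4, 9], [6]].
Step i=7: Q has 7 at row 1, column 4; remove that cell from P, ejecting 5. So w(7) = 5. P is now [[1, 2, 3], [4, 9], [6]].
Step i=6: Q has 6 at row 2, column 2; remove 9 from row 2 of P and reverse-bump: 9 enters row 1 and ejects 3. So w(6) = 3. P is now [[1, 2, 9], [4], [6]].
Step i=5: Q has 5 at row 1, column 3; remove that cell from P, ejecting 9. So w(5) = 9. P is now [[1, 2], [4], [6]].
Step i=4: Q has 4 at row 3, column 1; remove 6 from row 3 of P and reverse-bump: 6 enters row 2 and ejects 4; 4 enters row 1 and ejects 2. So w(4) = 2. P is now [[1, 4], [6]].
Step i=3: Q has 3 at row 2, column 1; remove 6 from row 2 of P and reverse-bump: 6 enters row 1 and ejects 4. So w(3) = 4. P is now [[1, 6]].
Step i=2: Q has 2 at row 1, column 2; remove that cell from P, ejecting 6. So w(2) = 6. P is now [[1]].
Step i=1: Q has 1 at row 1, column 1; remove that cell from P, ejecting 1. So w(1) = 1. P is now [].

So w = 1 6 4 2 9 3 5 7 8.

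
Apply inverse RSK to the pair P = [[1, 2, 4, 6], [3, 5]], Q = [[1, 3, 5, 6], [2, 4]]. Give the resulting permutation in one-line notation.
Reverse the RSK construction: for i from n down to 1, find the cell of Q containing i, remove the entry at that cell from P, and reverse-bump it up through P; the value ejected from row 1 is w(i).

Step i=6: Q has 6 at row 1, column 4; remove that cell from P, ejecting 6. So w(6) = 6. P is now [[1, 2, 4], [3, 5]].
Step i=5: Q has 5 at row 1, column 3; remove that cell from P, ejecting 4. So w(5) = 4. P is now [[1, 2], [3, 5]].
Step i=4: Q has 4 at row 2, column 2; remove 5 from row 2 of P and reverse-bump: 5 enters row 1 and ejects 2. So w(4) = 2. P is now [[1, 5], [3]].
Step i=3: Q has 3 at row 1, column 2; remove that cell from P, ejecting 5. So w(3) = 5. P is now [[1], [3]].
Step i=2: Q has 2 at row 2, column 1; remove 3 from row 2 of P and reverse-bump: 3 enters row 1 and ejects 1. So w(2) = 1. P is now [[3]].
Step i=1: Q has 1 at row 1, column 1; remove that cell from P, ejecting 3. So w(1) = 3. P is now [].

So w = 3 1 5 2 4 6.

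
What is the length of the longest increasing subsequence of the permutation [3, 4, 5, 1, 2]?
3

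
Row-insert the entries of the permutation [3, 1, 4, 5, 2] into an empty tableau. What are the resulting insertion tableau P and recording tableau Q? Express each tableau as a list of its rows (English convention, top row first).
Insert each entry of the permutation into P by Schensted row insertion, recording in Q the position of each new cell.

After inserting 3: P = [[3]].
After inserting 1: P = [[1], [3]].
After inserting 4: P = [[1, 4], [3]].
After inserting 5: P = [[1, 4, 5], [3]].
After inserting 2: P = [[1, 2, 5], [3, 4]].

So P = [[1, 2, 5], [3, 4]], Q = [[1, 3, 4], [2, 5]].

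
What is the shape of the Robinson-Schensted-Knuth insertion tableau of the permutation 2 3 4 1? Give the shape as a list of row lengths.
[3, 1]

Row-insert each entry into an empty tableau.

After inserting 2: P = [[2]].
After inserting 3: P = [[2, 3]].
After inserting 4: P = [[2, 3, 4]].
After inserting 1: P = [[1, 3, 4], [2]].

The final insertion tableau P = [[1, 3, 4], [2]] has shape [3, 1].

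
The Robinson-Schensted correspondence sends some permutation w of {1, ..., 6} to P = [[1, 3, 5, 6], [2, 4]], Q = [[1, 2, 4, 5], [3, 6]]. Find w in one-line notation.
Reverse RSK: for i = n, n-1, ..., 1, locate i in Q, remove the corresponding corner cell from P, and reverse-bump its entry up through P; the value ejected from row 1 is w(i).

So w = 2 4 1 5 6 3.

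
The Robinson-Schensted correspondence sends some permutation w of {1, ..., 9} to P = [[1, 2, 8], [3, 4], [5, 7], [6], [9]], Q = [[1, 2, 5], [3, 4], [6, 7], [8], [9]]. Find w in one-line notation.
6 9 3 7 8 1 5 4 2

Reverse RSK: for i = n, n-1, ..., 1, locate i in Q, remove the corresponding corner cell from P, and reverse-bump its entry up through P; the value ejected from row 1 is w(i).

So w = 6 9 3 7 8 1 5 4 2.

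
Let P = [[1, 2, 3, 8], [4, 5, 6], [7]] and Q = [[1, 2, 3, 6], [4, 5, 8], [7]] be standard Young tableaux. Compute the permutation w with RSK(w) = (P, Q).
4 5 7 1 6 8 2 3

Reverse the RSK construction: for i from n down to 1, find the cell of Q containing i, remove the entry at that cell from P, and reverse-bump it up through P; the value ejected from row 1 is w(i).

Step i=8: Q has 8 at row 2, column 3; remove 6 from row 2 of P and reverse-bump: 6 enters row 1 and ejects 3. So w(8) = 3. P is now [[1, 2, 6, 8], [4, 5], [7]].
Step i=7: Q has 7 at row 3, column 1; remove 7 from row 3 of P and reverse-bump: 7 enters row 2 and ejects 5; 5 enters row 1 and ejects 2. So w(7) = 2. P is now [[1, 5, 6, 8], [4, 7]].
Step i=6: Q has 6 at row 1, column 4; remove that cell from P, ejecting 8. So w(6) = 8. P is now [[1, 5, 6], [4, 7]].
Step i=5: Q has 5 at row 2, column 2; remove 7 from row 2 of P and reverse-bump: 7 enters row 1 and ejects 6. So w(5) = 6. P is now [[1, 5, 7], [4]].
Step i=4: Q has 4 at row 2, column 1; remove 4 from row 2 of P and reverse-bump: 4 enters row 1 and ejects 1. So w(4) = 1. P is now [[4, 5, 7]].
Step i=3: Q has 3 at row 1, column 3; remove that cell from P, ejecting 7. So w(3) = 7. P is now [[4, 5]].
Step i=2: Q has 2 at row 1, column 2; remove that cell from P, ejecting 5. So w(2) = 5. P is now [[4]].
Step i=1: Q has 1 at row 1, column 1; remove that cell from P, ejecting 4. So w(1) = 4. P is now [].

So w = 4 5 7 1 6 8 2 3.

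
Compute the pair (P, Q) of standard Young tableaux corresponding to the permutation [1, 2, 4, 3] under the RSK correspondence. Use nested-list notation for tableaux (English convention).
P = [[1, 2, 3], [4]], Q = [[1, 2, 3], [4]]

Insert each entry of the permutation into P by Schensted row insertion, recording in Q the position of each new cell.

Insert 1: appended to row 1. P = [[1]], Q = [[1]].
Insert 2: appended to row 1. P = [[1, 2]], Q = [[1, 2]].
Insert 4: appended to row 1. P = [[1, 2, 4]], Q = [[1, 2, 3]].
Insert 3: 3 bumps 4 from row 1; 4 starts row 2. P = [[1, 2, 3], [4]], Q = [[1, 2, 3], [4]].

So P = [[1, 2, 3], [4]], Q = [[1, 2, 3], [4]].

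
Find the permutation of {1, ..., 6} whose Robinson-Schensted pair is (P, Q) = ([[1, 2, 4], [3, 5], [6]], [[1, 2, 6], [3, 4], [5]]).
3 6 1 5 2 4

Reverse the RSK construction: for i from n down to 1, find the cell of Q containing i, remove the entry at that cell from P, and reverse-bump it up through P; the value ejected from row 1 is w(i).

Step i=6: Q has 6 at row 1, column 3; remove that cell from P, ejecting 4. So w(6) = 4. P is now [[1, 2], [3, 5], [6]].
Step i=5: Q has 5 at row 3, column 1; remove 6 from row 3 of P and reverse-bump: 6 enters row 2 and ejects 5; 5 enters row 1 and ejects 2. So w(5) = 2. P is now [[1, 5], [3, 6]].
Step i=4: Q has 4 at row 2, column 2; remove 6 from row 2 of P and reverse-bump: 6 enters row 1 and ejects 5. So w(4) = 5. P is now [[1, 6], [3]].
Step i=3: Q has 3 at row 2, column 1; remove 3 from row 2 of P and reverse-bump: 3 enters row 1 and ejects 1. So w(3) = 1. P is now [[3, 6]].
Step i=2: Q has 2 at row 1, column 2; remove that cell from P, ejecting 6. So w(2) = 6. P is now [[3]].
Step i=1: Q has 1 at row 1, column 1; remove that cell from P, ejecting 3. So w(1) = 3. P is now [].

So w = 3 6 1 5 2 4.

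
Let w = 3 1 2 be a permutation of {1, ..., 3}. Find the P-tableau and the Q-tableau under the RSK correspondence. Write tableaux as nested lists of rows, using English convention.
Insert each entry of the permutation into P by Schensted row insertion, recording in Q the position of each new cell.

Insert 3: appended to row 1. P = [[3]], Q = [[1]].
Insert 1: 1 bumps 3 from row 1; 3 starts row 2. P = [[1], [3]], Q = [[1], [2]].
Insert 2: appended to row 1. P = [[1, 2], [3]], Q = [[1, 3], [2]].

So P = [[1, 2], [3]], Q = [[1, 3], [2]].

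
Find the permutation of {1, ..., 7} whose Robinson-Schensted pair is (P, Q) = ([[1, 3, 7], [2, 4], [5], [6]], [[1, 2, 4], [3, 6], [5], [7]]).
Reverse the RSK construction: for i from n down to 1, find the cell of Q containing i, remove the entry at that cell from P, and reverse-bump it up through P; the value ejected from row 1 is w(i).

Step i=7: Q has 7 at row 4, column 1; remove 6 from row 4 of P and reverse-bump: 6 enters row 3 and ejects 5; 5 enters row 2 and ejects 4; 4 enters row 1 and ejects 3. So w(7) = 3. P is now [[1, 4, 7], [2, 5], [6]].
Step i=6: Q has 6 at row 2, column 2; remove 5 from row 2 of P and reverse-bump: 5 enters row 1 and ejects 4. So w(6) = 4. P is now [[1, 5, 7], [2], [6]].
Step i=5: Q has 5 at row 3, column 1; remove 6 from row 3 of P and reverse-bump: 6 enters row 2 and ejects 2; 2 enters row 1 and ejects 1. So w(5) = 1. P is now [[2, 5, 7], [6]].
Step i=4: Q has 4 at row 1, column 3; remove that cell from P, ejecting 7. So w(4) = 7. P is now [[2, 5], [6]].
Step i=3: Q has 3 at row 2, column 1; remove 6 from row 2 of P and reverse-bump: 6 enters row 1 and ejects 5. So w(3) = 5. P is now [[2, 6]].
Step i=2: Q has 2 at row 1, column 2; remove that cell from P, ejecting 6. So w(2) = 6. P is now [[2]].
Step i=1: Q has 1 at row 1, column 1; remove that cell from P, ejecting 2. So w(1) = 2. P is now [].

So w = 2 6 5 7 1 4 3.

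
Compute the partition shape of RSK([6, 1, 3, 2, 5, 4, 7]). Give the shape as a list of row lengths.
[4, 2, 1]

Row-insert each entry into an empty tableau.

After inserting 6: P = [[6]].
After inserting 1: P = [[1], [6]].
After inserting 3: P = [[1, 3], [6]].
After inserting 2: P = [[1, 2], [3], [6]].
After inserting 5: P = [[1, 2, 5], [3], [6]].
After inserting 4: P = [[1, 2, 4], [3, 5], [6]].
After inserting 7: P = [[1, 2, 4, 7], [3, 5], [6]].

The final insertion tableau P = [[1, 2, 4, 7], [3, 5], [6]] has shape [4, 2, 1].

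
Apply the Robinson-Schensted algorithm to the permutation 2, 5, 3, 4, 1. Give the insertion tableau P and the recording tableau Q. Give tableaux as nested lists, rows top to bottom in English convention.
Insert each entry of the permutation into P by Schensted row insertion, recording in Q the position of each new cell.

Insert 2: appended to row 1. P = [[2]].
Insert 5: appended to row 1. P = [[2, 5]].
Insert 3: 3 bumps 5 from row 1; 5 starts row 2. P = [[2, 3], [5]].
Insert 4: appended to row 1. P = [[2, 3, 4], [5]].
Insert 1: 1 bumps 2 from row 1; 2 bumps 5 from row 2; 5 starts row 3. P = [[1, 3, 4], [2], [5]].

So P = [[1, 3, 4], [2], [5]], Q = [[1, 2, 4], [3], [5]].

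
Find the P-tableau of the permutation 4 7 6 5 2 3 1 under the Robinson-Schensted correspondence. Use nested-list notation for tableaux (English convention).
P = [[1, 3], [2, 5], [4], [6], [7]]

After inserting 4: P = [[4]].
After inserting 7: P = [[4, 7]].
After inserting 6: P = [[4, 6], [7]].
After inserting 5: P = [[4, 5], [6], [7]].
After inserting 2: P = [[2, 5], [4], [6], [7]].
After inserting 3: P = [[2, 3], [4, 5], [6], [7]].
After inserting 1: P = [[1, 3], [2, 5], [4], [6], [7]].

So P = [[1, 3], [2, 5], [4], [6], [7]].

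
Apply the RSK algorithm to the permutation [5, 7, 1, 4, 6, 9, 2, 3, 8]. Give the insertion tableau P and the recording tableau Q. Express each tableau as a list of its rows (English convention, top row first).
Insert each entry of the permutation into P by Schensted row insertion, recording in Q the position of each new cell.

After inserting 5: P = [[5]].
After inserting 7: P = [[5, 7]].
After inserting 1: P = [[1, 7], [5]].
After inserting 4: P = [[1, 4], [5, 7]].
After inserting 6: P = [[1, 4, 6], [5, 7]].
After inserting 9: P = [[1, 4, 6, 9], [5, 7]].
After inserting 2: P = [[1, 2, 6, 9], [4, 7], [5]].
After inserting 3: P = [[1, 2, 3, 9], [4, 6], [5, 7]].
After inserting 8: P = [[1, 2, 3, 8], [4, 6, 9], [5, 7]].

So P = [[1, 2, 3, 8], [4, 6, 9], [5, 7]], Q = [[1, 2, 5, 6], [3, 4, 9], [7, 8]].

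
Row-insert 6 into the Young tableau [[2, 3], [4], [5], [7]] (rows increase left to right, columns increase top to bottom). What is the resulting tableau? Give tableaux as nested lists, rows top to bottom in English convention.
6 is larger than every entry of row 1, so it is appended to row 1. The new tableau is [[2, 3, 6], [4], [5], [7]].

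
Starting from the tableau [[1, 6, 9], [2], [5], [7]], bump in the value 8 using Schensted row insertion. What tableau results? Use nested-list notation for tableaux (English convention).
In row 1, 8 replaces 9 (the leftmost entry greater than 8); 9 is bumped to row 2. 9 is appended to row 2. The new tableau is [[1, 6, 8], [2, 9], [5], [7]].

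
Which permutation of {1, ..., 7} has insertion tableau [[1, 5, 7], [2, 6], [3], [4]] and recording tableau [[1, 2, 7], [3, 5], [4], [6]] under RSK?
Reverse the RSK construction: for i from n down to 1, find the cell of Q containing i, remove the entry at that cell from P, and reverse-bump it up through P; the value ejected from row 1 is w(i).

Step i=7: Q has 7 at row 1, column 3; remove that cell from P, ejecting 7. So w(7) = 7. P is now [[1, 5], [2, 6], [3], [4]].
Step i=6: Q has 6 at row 4, column 1; remove 4 from row 4 of P and reverse-bump: 4 enters row 3 and ejects 3; 3 enters row 2 and ejects 2; 2 enters row 1 and ejects 1. So w(6) = 1. P is now [[2, 5], [3, 6], [4]].
Step i=5: Q has 5 at row 2, column 2; remove 6 from row 2 of P and reverse-bump: 6 enters row 1 and ejects 5. So w(5) = 5. P is now [[2, 6], [3], [4]].
Step i=4: Q has 4 at row 3, column 1; remove 4 from row 3 of P and reverse-bump: 4 enters row 2 and ejects 3; 3 enters row 1 and ejects 2. So w(4) = 2. P is now [[3, 6], [4]].
Step i=3: Q has 3 at row 2, column 1; remove 4 from row 2 of P and reverse-bump: 4 enters row 1 and ejects 3. So w(3) = 3. P is now [[4, 6]].
Step i=2: Q has 2 at row 1, column 2; remove that cell from P, ejecting 6. So w(2) = 6. P is now [[4]].
Step i=1: Q has 1 at row 1, column 1; remove that cell from P, ejecting 4. So w(1) = 4. P is now [].

So w = 4 6 3 2 5 1 7.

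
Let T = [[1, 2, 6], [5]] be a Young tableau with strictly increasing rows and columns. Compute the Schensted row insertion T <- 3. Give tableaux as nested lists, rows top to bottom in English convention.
[[1, 2, 3], [5, 6]]

In row 1, 3 replaces 6 (the leftmost entry greater than 3); 6 is bumped to row 2. 6 is appended to row 2. The new tableau is [[1, 2, 3], [5, 6]].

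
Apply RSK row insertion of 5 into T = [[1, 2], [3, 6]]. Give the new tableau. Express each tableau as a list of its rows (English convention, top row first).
[[1, 2, 5], [3, 6]]

5 is larger than every entry of row 1, so it is appended to row 1. The new tableau is [[1, 2, 5], [3, 6]].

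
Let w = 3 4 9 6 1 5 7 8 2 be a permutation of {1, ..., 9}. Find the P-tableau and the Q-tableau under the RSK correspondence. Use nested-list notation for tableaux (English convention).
P = [[1, 2, 5, 7, 8], [3, 4], [6], [9]], Q = [[1, 2, 3, 7, 8], [4, 6], [5], [9]]

Insert each entry of the permutation into P by Schensted row insertion, recording in Q the position of each new cell.

Insert 3: appended to row 1. P = [[3]], Q = [[1]].
Insert 4: appended to row 1. P = [[3, 4]], Q = [[1, 2]].
Insert 9: appended to row 1. P = [[3, 4, 9]], Q = [[1, 2, 3]].
Insert 6: 6 bumps 9 from row 1; 9 starts row 2. P = [[3, 4, 6], [9]], Q = [[1, 2, 3], [4]].
Insert 1: 1 bumps 3 from row 1; 3 bumps 9 from row 2; 9 starts row 3. P = [[1, 4, 6], [3], [9]], Q = [[1, 2, 3], [4], [5]].
Insert 5: 5 bumps 6 from row 1; 6 appends to row 2. P = [[1, 4, 5], [3, 6], [9]], Q = [[1, 2, 3], [4, 6], [5]].
Insert 7: appended to row 1. P = [[1, 4, 5, 7], [3, 6], [9]], Q = [[1, 2, 3, 7], [4, 6], [5]].
Insert 8: appended to row 1. P = [[1, 4, 5, 7, 8], [3, 6], [9]], Q = [[1, 2, 3, 7, 8], [4, 6], [5]].
Insert 2: 2 bumps 4 from row 1; 4 bumps 6 from row 2; 6 bumps 9 from row 3; 9 starts row 4. P = [[1, 2, 5, 7, 8], [3, 4], [6], [9]], Q = [[1, 2, 3, 7, 8], [4, 6], [5], [9]].

So P = [[1, 2, 5, 7, 8], [3, 4], [6], [9]], Q = [[1, 2, 3, 7, 8], [4, 6], [5], [9]].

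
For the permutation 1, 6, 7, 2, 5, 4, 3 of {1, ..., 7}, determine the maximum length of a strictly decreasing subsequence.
4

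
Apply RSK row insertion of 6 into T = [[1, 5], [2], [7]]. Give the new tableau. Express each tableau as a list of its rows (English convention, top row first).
6 is larger than every entry of row 1, so it is appended to row 1. The new tableau is [[1, 5, 6], [2], [7]].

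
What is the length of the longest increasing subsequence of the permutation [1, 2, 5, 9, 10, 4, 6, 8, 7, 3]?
5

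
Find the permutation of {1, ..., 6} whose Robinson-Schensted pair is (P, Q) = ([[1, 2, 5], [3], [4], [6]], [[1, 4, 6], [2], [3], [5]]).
Reverse the RSK construction: for i from n down to 1, find the cell of Q containing i, remove the entry at that cell from P, and reverse-bump it up through P; the value ejected from row 1 is w(i).

Step i=6: Q has 6 at row 1, column 3; remove that cell from P, ejecting 5. So w(6) = 5. P is now [[1, 2], [3], [4], [6]].
Step i=5: Q has 5 at row 4, column 1; remove 6 from row 4 of P and reverse-bump: 6 enters row 3 and ejects 4; 4 enters row 2 and ejects 3; 3 enters row 1 and ejects 2. So w(5) = 2. P is now [[1, 3], [4], [6]].
Step i=4: Q has 4 at row 1, column 2; remove that cell from P, ejecting 3. So w(4) = 3. P is now [[1], [4], [6]].
Step i=3: Q has 3 at row 3, column 1; remove 6 from row 3 of P and reverse-bump: 6 enters row 2 and ejects 4; 4 enters row 1 and ejects 1. So w(3) = 1. P is now [[4], [6]].
Step i=2: Q has 2 at row 2, column 1; remove 6 from row 2 of P and reverse-bump: 6 enters row 1 and ejects 4. So w(2) = 4. P is now [[6]].
Step i=1: Q has 1 at row 1, column 1; remove that cell from P, ejecting 6. So w(1) = 6. P is now [].

So w = 6 4 1 3 2 5.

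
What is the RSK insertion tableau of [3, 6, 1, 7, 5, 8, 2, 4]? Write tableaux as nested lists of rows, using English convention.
Insert 3: appended to row 1. P = [[3]].
Insert 6: appended to row 1. P = [[3, 6]].
Insert 1: 1 bumps 3 from row 1; 3 starts row 2. P = [[1, 6], [3]].
Insert 7: appended to row 1. P = [[1, 6, 7], [3]].
Insert 5: 5 bumps 6 from row 1; 6 appends to row 2. P = [[1, 5, 7], [3, 6]].
Insert 8: appended to row 1. P = [[1, 5, 7, 8], [3, 6]].
Insert 2: 2 bumps 5 from row 1; 5 bumps 6 from row 2; 6 starts row 3. P = [[1, 2, 7, 8], [3, 5], [6]].
Insert 4: 4 bumps 7 from row 1; 7 appends to row 2. P = [[1, 2, 4, 8], [3, 5, 7], [6]].

So P = [[1, 2, 4, 8], [3, 5, 7], [6]].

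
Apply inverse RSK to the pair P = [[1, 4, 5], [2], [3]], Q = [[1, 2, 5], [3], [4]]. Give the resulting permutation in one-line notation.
3 4 2 1 5

Reverse the RSK construction: for i from n down to 1, find the cell of Q containing i, remove the entry at that cell from P, and reverse-bump it up through P; the value ejected from row 1 is w(i).

Step i=5: Q has 5 at row 1, column 3; remove that cell from P, ejecting 5. So w(5) = 5. P is now [[1, 4], [2], [3]].
Step i=4: Q has 4 at row 3, column 1; remove 3 from row 3 of P and reverse-bump: 3 enters row 2 and ejects 2; 2 enters row 1 and ejects 1. So w(4) = 1. P is now [[2, 4], [3]].
Step i=3: Q has 3 at row 2, column 1; remove 3 from row 2 of P and reverse-bump: 3 enters row 1 and ejects 2. So w(3) = 2. P is now [[3, 4]].
Step i=2: Q has 2 at row 1, column 2; remove that cell from P, ejecting 4. So w(2) = 4. P is now [[3]].
Step i=1: Q has 1 at row 1, column 1; remove that cell from P, ejecting 3. So w(1) = 3. P is now [].

So w = 3 4 2 1 5.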